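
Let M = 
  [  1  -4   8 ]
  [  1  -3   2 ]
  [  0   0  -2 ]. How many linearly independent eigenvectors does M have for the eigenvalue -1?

1

M + 1I = [[2, -4, 8], [1, -2, 2], [0, 0, -1]].
This matrix has rank 2, so its null space has dimension 3 − 2 = 1.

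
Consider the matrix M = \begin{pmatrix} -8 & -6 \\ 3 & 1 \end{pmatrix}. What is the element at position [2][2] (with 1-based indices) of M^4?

Characteristic polynomial: t^2 + 7t + 10 = (t + 2)(t + 5), so the eigenvalues are -5, -2.
t=-2: eigenvector (-1, 1).
t=-5: eigenvector (-2, 1).
P = [[-1, -2], [1, 1]], D = diag(-2, -5), P⁻¹ = [[1, 2], [-1, -1]].
M⁴ = P·diag(16, 625)·P⁻¹ = [[1234, 1218], [-609, -593]].
The requested entry is -593.

-593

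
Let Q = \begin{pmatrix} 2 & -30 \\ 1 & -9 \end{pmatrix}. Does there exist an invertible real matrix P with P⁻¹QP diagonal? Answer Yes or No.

Characteristic polynomial: p(r) = r^2 + 7r + 12 = (r + 3)(r + 4).
All 2 eigenvalues are distinct, so Q is diagonalizable.

Yes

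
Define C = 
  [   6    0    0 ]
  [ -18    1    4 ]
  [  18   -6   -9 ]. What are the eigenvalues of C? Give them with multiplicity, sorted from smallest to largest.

Characteristic polynomial: p(s) = s^3 + 2s^2 - 33s - 90 = (s - 6)(s + 3)(s + 5).
Roots (with multiplicity): -5, -3, 6.

-5, -3, 6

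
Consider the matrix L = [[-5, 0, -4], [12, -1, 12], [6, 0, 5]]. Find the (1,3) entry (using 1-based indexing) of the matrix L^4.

Characteristic polynomial: r^3 + r^2 - r - 1 = (r - 1)(r + 1)^2, so the eigenvalues are -1, -1, 1.
r=-1: eigenvector (1, -2, -1).
r=-1: eigenvector (0, 1, 0).
r=1: eigenvector (-2, 6, 3).
P = [[1, 0, -2], [-2, 1, 6], [-1, 0, 3]], D = diag(-1, -1, 1), P⁻¹ = [[3, 0, 2], [0, 1, -2], [1, 0, 1]].
L⁴ = P·diag(1, 1, 1)·P⁻¹ = [[1, 0, 0], [0, 1, 0], [0, 0, 1]].
The requested entry is 0.

0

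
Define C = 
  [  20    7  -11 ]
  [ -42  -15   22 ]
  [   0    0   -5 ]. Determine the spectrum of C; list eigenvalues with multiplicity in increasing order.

-5, -1, 6

Characteristic polynomial: p(μ) = μ^3 - 31μ - 30 = (μ - 6)(μ + 1)(μ + 5).
Roots (with multiplicity): -5, -1, 6.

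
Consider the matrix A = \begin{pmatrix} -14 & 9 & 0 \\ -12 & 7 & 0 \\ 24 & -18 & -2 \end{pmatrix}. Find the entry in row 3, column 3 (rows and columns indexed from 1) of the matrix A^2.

4

Characteristic polynomial: r^3 + 9r^2 + 24r + 20 = (r + 2)^2(r + 5), so the eigenvalues are -5, -2, -2.
r=-2: eigenvector (3, 4, -8).
r=-5: eigenvector (-1, -1, 2).
r=-2: eigenvector (0, 0, 1).
P = [[3, -1, 0], [4, -1, 0], [-8, 2, 1]], D = diag(-2, -5, -2), P⁻¹ = [[-1, 1, 0], [-4, 3, 0], [0, 2, 1]].
A² = P·diag(4, 25, 4)·P⁻¹ = [[88, -63, 0], [84, -59, 0], [-168, 126, 4]].
The requested entry is 4.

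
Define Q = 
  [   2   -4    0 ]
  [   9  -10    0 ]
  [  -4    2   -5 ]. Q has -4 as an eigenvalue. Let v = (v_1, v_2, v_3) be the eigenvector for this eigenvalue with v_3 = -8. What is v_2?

12

Q + 4I = [[6, -4, 0], [9, -6, 0], [-4, 2, -1]].
Solving (Q + 4I)v = 0 gives the eigenspace spanned by (8, 12, -8).
With v_3 = -8, v = (8, 12, -8), so v_2 = 12.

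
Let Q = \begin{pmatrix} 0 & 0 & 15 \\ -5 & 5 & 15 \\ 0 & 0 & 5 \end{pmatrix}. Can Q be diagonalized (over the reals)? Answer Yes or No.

Yes

Characteristic polynomial: p(μ) = μ^3 - 10μ^2 + 25μ = μ(μ - 5)^2.
μ = 5 has algebraic multiplicity 2; rank(Q − 5I) = 1, so geometric multiplicity = 2.
Every eigenvalue has geometric = algebraic multiplicity, so Q is diagonalizable.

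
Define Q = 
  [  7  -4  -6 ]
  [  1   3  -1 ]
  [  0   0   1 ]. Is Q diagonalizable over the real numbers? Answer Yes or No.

No

Characteristic polynomial: p(s) = s^3 - 11s^2 + 35s - 25 = (s - 5)^2(s - 1).
s = 5 has algebraic multiplicity 2; rank(Q − 5I) = 2, so geometric multiplicity = 1.
Geometric multiplicity < algebraic multiplicity, so Q is not diagonalizable.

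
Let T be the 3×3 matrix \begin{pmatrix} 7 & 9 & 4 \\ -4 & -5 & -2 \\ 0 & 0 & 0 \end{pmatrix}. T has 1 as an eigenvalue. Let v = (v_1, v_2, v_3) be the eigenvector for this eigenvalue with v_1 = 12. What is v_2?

T − 1I = [[6, 9, 4], [-4, -6, -2], [0, 0, -1]].
Solving (T − 1I)v = 0 gives the eigenspace spanned by (12, -8, 0).
With v_1 = 12, v = (12, -8, 0), so v_2 = -8.

-8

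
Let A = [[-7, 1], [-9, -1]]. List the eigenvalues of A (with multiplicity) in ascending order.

-4, -4

Characteristic polynomial: p(t) = t^2 + 8t + 16 = (t + 4)^2.
Roots (with multiplicity): -4, -4.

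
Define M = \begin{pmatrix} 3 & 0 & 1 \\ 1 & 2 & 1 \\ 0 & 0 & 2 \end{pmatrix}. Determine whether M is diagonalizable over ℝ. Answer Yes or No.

Characteristic polynomial: p(s) = s^3 - 7s^2 + 16s - 12 = (s - 3)(s - 2)^2.
s = 2 has algebraic multiplicity 2; rank(M − 2I) = 1, so geometric multiplicity = 2.
Every eigenvalue has geometric = algebraic multiplicity, so M is diagonalizable.

Yes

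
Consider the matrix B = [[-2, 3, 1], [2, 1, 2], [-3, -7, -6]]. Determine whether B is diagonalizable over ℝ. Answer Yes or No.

No

Characteristic polynomial: p(λ) = λ^3 + 7λ^2 + 15λ + 9 = (λ + 1)(λ + 3)^2.
λ = -3 has algebraic multiplicity 2; rank(B + 3I) = 2, so geometric multiplicity = 1.
Geometric multiplicity < algebraic multiplicity, so B is not diagonalizable.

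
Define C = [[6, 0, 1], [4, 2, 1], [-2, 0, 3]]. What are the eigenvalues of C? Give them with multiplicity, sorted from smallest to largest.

2, 4, 5

Characteristic polynomial: p(s) = s^3 - 11s^2 + 38s - 40 = (s - 5)(s - 4)(s - 2).
Roots (with multiplicity): 2, 4, 5.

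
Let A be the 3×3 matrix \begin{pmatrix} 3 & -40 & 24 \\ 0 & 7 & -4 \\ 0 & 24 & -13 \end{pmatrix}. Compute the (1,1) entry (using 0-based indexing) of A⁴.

-1247

Characteristic polynomial: s^3 + 3s^2 - 13s - 15 = (s - 3)(s + 1)(s + 5), so the eigenvalues are -5, -1, 3.
s=3: eigenvector (1, 0, 0).
s=-1: eigenvector (-2, 1, 2).
s=-5: eigenvector (-4, 1, 3).
P = [[1, -2, -4], [0, 1, 1], [0, 2, 3]], D = diag(3, -1, -5), P⁻¹ = [[1, -2, 2], [0, 3, -1], [0, -2, 1]].
A⁴ = P·diag(81, 1, 625)·P⁻¹ = [[81, 4832, -2336], [0, -1247, 624], [0, -3744, 1873]].
The requested entry is -1247.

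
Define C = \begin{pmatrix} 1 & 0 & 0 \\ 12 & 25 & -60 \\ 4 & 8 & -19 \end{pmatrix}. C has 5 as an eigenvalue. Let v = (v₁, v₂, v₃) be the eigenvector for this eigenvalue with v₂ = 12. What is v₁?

0

C − 5I = [[-4, 0, 0], [12, 20, -60], [4, 8, -24]].
Solving (C − 5I)v = 0 gives the eigenspace spanned by (0, 12, 4).
With v₂ = 12, v = (0, 12, 4), so v₁ = 0.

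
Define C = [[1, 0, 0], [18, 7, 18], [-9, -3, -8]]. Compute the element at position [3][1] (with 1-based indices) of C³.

Characteristic polynomial: t^3 - 3t + 2 = (t - 1)^2(t + 2), so the eigenvalues are -2, 1, 1.
t=1: eigenvector (1, 0, -1).
t=-2: eigenvector (0, -2, 1).
t=1: eigenvector (0, -3, 1).
P = [[1, 0, 0], [0, -2, -3], [-1, 1, 1]], D = diag(1, -2, 1), P⁻¹ = [[1, 0, 0], [3, 1, 3], [-2, -1, -2]].
C³ = P·diag(1, -8, 1)·P⁻¹ = [[1, 0, 0], [54, 19, 54], [-27, -9, -26]].
The requested entry is -27.

-27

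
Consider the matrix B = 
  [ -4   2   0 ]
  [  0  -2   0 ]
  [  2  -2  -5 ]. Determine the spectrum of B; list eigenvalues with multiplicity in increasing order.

Characteristic polynomial: p(s) = s^3 + 11s^2 + 38s + 40 = (s + 2)(s + 4)(s + 5).
Roots (with multiplicity): -5, -4, -2.

-5, -4, -2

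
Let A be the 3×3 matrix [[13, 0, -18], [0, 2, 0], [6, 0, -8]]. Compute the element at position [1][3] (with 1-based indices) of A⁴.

Characteristic polynomial: r^3 - 7r^2 + 14r - 8 = (r - 4)(r - 2)(r - 1), so the eigenvalues are 1, 2, 4.
r=2: eigenvector (0, 1, 0).
r=1: eigenvector (-3, 0, -2).
r=4: eigenvector (2, 0, 1).
P = [[0, -3, 2], [1, 0, 0], [0, -2, 1]], D = diag(2, 1, 4), P⁻¹ = [[0, 1, 0], [1, 0, -2], [2, 0, -3]].
A⁴ = P·diag(16, 1, 256)·P⁻¹ = [[1021, 0, -1530], [0, 16, 0], [510, 0, -764]].
The requested entry is -1530.

-1530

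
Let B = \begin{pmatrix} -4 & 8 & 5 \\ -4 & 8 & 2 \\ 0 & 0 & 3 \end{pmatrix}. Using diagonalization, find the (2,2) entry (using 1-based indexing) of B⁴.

512

Characteristic polynomial: s^3 - 7s^2 + 12s = s(s - 4)(s - 3), so the eigenvalues are 0, 3, 4.
s=0: eigenvector (2, 1, 0).
s=4: eigenvector (1, 1, 0).
s=3: eigenvector (3, 2, 1).
P = [[2, 1, 3], [1, 1, 2], [0, 0, 1]], D = diag(0, 4, 3), P⁻¹ = [[1, -1, -1], [-1, 2, -1], [0, 0, 1]].
B⁴ = P·diag(0, 256, 81)·P⁻¹ = [[-256, 512, -13], [-256, 512, -94], [0, 0, 81]].
The requested entry is 512.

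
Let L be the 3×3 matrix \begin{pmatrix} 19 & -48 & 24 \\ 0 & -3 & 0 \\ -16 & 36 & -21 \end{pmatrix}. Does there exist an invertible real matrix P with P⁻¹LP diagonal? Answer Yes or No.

Yes

Characteristic polynomial: p(t) = t^3 + 5t^2 - 9t - 45 = (t - 3)(t + 3)(t + 5).
All 3 eigenvalues are distinct, so L is diagonalizable.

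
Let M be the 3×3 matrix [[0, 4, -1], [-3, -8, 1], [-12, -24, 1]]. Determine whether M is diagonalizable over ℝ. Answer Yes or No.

Characteristic polynomial: p(λ) = λ^3 + 7λ^2 + 16λ + 12 = (λ + 2)^2(λ + 3).
λ = -2 has algebraic multiplicity 2; rank(M + 2I) = 2, so geometric multiplicity = 1.
Geometric multiplicity < algebraic multiplicity, so M is not diagonalizable.

No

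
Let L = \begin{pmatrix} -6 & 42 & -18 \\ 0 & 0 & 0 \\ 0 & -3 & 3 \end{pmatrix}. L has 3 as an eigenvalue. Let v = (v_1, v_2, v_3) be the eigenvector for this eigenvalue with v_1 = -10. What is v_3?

L − 3I = [[-9, 42, -18], [0, -3, 0], [0, -3, 0]].
Solving (L − 3I)v = 0 gives the eigenspace spanned by (-10, 0, 5).
With v_1 = -10, v = (-10, 0, 5), so v_3 = 5.

5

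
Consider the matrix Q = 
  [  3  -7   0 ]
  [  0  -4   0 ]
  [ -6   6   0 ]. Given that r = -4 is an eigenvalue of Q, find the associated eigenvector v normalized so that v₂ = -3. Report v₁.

-3

Q + 4I = [[7, -7, 0], [0, 0, 0], [-6, 6, 4]].
Solving (Q + 4I)v = 0 gives the eigenspace spanned by (-3, -3, 0).
With v₂ = -3, v = (-3, -3, 0), so v₁ = -3.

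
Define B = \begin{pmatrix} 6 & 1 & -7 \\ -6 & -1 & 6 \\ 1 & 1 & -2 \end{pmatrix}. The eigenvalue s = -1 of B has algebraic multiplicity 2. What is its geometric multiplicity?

1

B + 1I = [[7, 1, -7], [-6, 0, 6], [1, 1, -1]].
This matrix has rank 2, so its null space has dimension 3 − 2 = 1.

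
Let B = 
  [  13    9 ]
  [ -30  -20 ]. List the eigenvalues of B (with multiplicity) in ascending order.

Characteristic polynomial: p(s) = s^2 + 7s + 10 = (s + 2)(s + 5).
Roots (with multiplicity): -5, -2.

-5, -2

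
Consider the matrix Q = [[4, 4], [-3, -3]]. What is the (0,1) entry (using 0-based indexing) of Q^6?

4

Characteristic polynomial: s^2 - s = s(s - 1), so the eigenvalues are 0, 1.
s=0: eigenvector (-1, 1).
s=1: eigenvector (4, -3).
P = [[-1, 4], [1, -3]], D = diag(0, 1), P⁻¹ = [[3, 4], [1, 1]].
Q⁶ = P·diag(0, 1)·P⁻¹ = [[4, 4], [-3, -3]].
The requested entry is 4.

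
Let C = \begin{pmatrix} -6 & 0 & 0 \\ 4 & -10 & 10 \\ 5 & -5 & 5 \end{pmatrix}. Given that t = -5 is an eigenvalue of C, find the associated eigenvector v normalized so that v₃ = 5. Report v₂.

C + 5I = [[-1, 0, 0], [4, -5, 10], [5, -5, 10]].
Solving (C + 5I)v = 0 gives the eigenspace spanned by (0, 10, 5).
With v₃ = 5, v = (0, 10, 5), so v₂ = 10.

10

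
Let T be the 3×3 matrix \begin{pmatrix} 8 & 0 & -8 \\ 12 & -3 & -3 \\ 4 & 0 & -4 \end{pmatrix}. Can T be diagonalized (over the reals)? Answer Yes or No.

Yes

Characteristic polynomial: p(s) = s^3 - s^2 - 12s = s(s - 4)(s + 3).
All 3 eigenvalues are distinct, so T is diagonalizable.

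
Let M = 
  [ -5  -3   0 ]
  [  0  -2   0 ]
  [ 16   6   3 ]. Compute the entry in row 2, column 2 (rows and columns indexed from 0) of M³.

Characteristic polynomial: μ^3 + 4μ^2 - 11μ - 30 = (μ - 3)(μ + 2)(μ + 5), so the eigenvalues are -5, -2, 3.
μ=3: eigenvector (0, 0, 1).
μ=-2: eigenvector (-1, 1, 2).
μ=-5: eigenvector (1, 0, -2).
P = [[0, -1, 1], [0, 1, 0], [1, 2, -2]], D = diag(3, -2, -5), P⁻¹ = [[2, 0, 1], [0, 1, 0], [1, 1, 0]].
M³ = P·diag(27, -8, -125)·P⁻¹ = [[-125, -117, 0], [0, -8, 0], [304, 234, 27]].
The requested entry is 27.

27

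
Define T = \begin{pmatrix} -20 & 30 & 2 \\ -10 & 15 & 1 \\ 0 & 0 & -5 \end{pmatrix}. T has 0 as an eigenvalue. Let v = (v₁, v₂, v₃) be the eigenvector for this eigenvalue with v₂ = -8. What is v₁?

-12

T = [[-20, 30, 2], [-10, 15, 1], [0, 0, -5]].
Solving (T)v = 0 gives the eigenspace spanned by (-12, -8, 0).
With v₂ = -8, v = (-12, -8, 0), so v₁ = -12.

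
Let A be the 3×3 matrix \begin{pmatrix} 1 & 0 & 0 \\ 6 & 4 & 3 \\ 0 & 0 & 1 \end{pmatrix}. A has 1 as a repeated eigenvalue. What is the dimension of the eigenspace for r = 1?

2

A − 1I = [[0, 0, 0], [6, 3, 3], [0, 0, 0]].
This matrix has rank 1, so its null space has dimension 3 − 1 = 2.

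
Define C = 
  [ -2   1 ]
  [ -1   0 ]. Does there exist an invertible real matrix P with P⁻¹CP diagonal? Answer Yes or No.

Characteristic polynomial: p(s) = s^2 + 2s + 1 = (s + 1)^2.
s = -1 has algebraic multiplicity 2; rank(C + 1I) = 1, so geometric multiplicity = 1.
Geometric multiplicity < algebraic multiplicity, so C is not diagonalizable.

No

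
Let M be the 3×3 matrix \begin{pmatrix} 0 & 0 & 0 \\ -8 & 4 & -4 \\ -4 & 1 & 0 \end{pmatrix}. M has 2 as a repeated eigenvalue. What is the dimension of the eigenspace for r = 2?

M − 2I = [[-2, 0, 0], [-8, 2, -4], [-4, 1, -2]].
This matrix has rank 2, so its null space has dimension 3 − 2 = 1.

1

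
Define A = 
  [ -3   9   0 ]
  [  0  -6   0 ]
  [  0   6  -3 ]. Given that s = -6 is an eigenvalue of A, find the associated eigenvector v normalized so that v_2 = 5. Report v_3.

A + 6I = [[3, 9, 0], [0, 0, 0], [0, 6, 3]].
Solving (A + 6I)v = 0 gives the eigenspace spanned by (-15, 5, -10).
With v_2 = 5, v = (-15, 5, -10), so v_3 = -10.

-10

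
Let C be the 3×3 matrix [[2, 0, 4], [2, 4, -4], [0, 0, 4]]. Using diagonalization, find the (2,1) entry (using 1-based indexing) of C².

12

Characteristic polynomial: λ^3 - 10λ^2 + 32λ - 32 = (λ - 4)^2(λ - 2), so the eigenvalues are 2, 4, 4.
λ=4: eigenvector (2, -2, 1).
λ=4: eigenvector (2, -1, 1).
λ=2: eigenvector (1, -1, 0).
P = [[2, 2, 1], [-2, -1, -1], [1, 1, 0]], D = diag(4, 4, 2), P⁻¹ = [[-1, -1, 1], [1, 1, 0], [1, 0, -2]].
C² = P·diag(16, 16, 4)·P⁻¹ = [[4, 0, 24], [12, 16, -24], [0, 0, 16]].
The requested entry is 12.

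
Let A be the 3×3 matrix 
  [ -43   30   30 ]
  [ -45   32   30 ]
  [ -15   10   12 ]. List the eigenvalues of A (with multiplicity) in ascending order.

-3, 2, 2

Characteristic polynomial: p(s) = s^3 - s^2 - 8s + 12 = (s - 2)^2(s + 3).
Roots (with multiplicity): -3, 2, 2.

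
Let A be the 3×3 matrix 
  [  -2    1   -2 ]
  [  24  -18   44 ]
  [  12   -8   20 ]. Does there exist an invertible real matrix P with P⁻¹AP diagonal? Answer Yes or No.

No

Characteristic polynomial: p(r) = r^3 - 12r - 16 = (r - 4)(r + 2)^2.
r = -2 has algebraic multiplicity 2; rank(A + 2I) = 2, so geometric multiplicity = 1.
Geometric multiplicity < algebraic multiplicity, so A is not diagonalizable.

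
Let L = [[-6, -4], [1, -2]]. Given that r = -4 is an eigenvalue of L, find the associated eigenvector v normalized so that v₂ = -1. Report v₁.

2

L + 4I = [[-2, -4], [1, 2]].
Solving (L + 4I)v = 0 gives the eigenspace spanned by (2, -1).
With v₂ = -1, v = (2, -1), so v₁ = 2.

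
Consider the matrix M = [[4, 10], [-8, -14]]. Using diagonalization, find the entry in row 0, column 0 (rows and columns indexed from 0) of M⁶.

-166144

Characteristic polynomial: λ^2 + 10λ + 24 = (λ + 4)(λ + 6), so the eigenvalues are -6, -4.
λ=-4: eigenvector (-5, 4).
λ=-6: eigenvector (-1, 1).
P = [[-5, -1], [4, 1]], D = diag(-4, -6), P⁻¹ = [[-1, -1], [4, 5]].
M⁶ = P·diag(4096, 46656)·P⁻¹ = [[-166144, -212800], [170240, 216896]].
The requested entry is -166144.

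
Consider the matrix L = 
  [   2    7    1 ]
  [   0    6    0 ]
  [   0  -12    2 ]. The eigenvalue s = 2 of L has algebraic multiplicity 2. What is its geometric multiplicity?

1

L − 2I = [[0, 7, 1], [0, 4, 0], [0, -12, 0]].
This matrix has rank 2, so its null space has dimension 3 − 2 = 1.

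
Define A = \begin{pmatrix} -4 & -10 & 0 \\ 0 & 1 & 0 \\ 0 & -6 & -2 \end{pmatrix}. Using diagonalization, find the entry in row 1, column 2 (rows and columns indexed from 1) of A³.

-130

Characteristic polynomial: s^3 + 5s^2 + 2s - 8 = (s - 1)(s + 2)(s + 4), so the eigenvalues are -4, -2, 1.
s=1: eigenvector (-2, 1, -2).
s=-4: eigenvector (1, 0, 0).
s=-2: eigenvector (0, 0, 1).
P = [[-2, 1, 0], [1, 0, 0], [-2, 0, 1]], D = diag(1, -4, -2), P⁻¹ = [[0, 1, 0], [1, 2, 0], [0, 2, 1]].
A³ = P·diag(1, -64, -8)·P⁻¹ = [[-64, -130, 0], [0, 1, 0], [0, -18, -8]].
The requested entry is -130.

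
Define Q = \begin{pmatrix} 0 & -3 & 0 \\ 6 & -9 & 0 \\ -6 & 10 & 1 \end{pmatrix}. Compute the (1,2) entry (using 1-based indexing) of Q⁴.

1215

Characteristic polynomial: s^3 + 8s^2 + 9s - 18 = (s - 1)(s + 3)(s + 6), so the eigenvalues are -6, -3, 1.
s=-6: eigenvector (-1, -2, 2).
s=1: eigenvector (0, 0, 1).
s=-3: eigenvector (1, 1, -1).
P = [[-1, 0, 1], [-2, 0, 1], [2, 1, -1]], D = diag(-6, 1, -3), P⁻¹ = [[1, -1, 0], [0, 1, 1], [2, -1, 0]].
Q⁴ = P·diag(1296, 1, 81)·P⁻¹ = [[-1134, 1215, 0], [-2430, 2511, 0], [2430, -2510, 1]].
The requested entry is 1215.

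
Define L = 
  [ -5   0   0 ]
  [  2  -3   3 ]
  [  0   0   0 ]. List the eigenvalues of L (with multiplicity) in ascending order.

-5, -3, 0

Characteristic polynomial: p(s) = s^3 + 8s^2 + 15s = s(s + 3)(s + 5).
Roots (with multiplicity): -5, -3, 0.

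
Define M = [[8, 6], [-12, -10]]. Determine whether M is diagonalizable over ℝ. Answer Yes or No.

Characteristic polynomial: p(r) = r^2 + 2r - 8 = (r - 2)(r + 4).
All 2 eigenvalues are distinct, so M is diagonalizable.

Yes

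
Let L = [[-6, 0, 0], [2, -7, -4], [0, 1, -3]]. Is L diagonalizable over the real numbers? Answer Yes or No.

No

Characteristic polynomial: p(μ) = μ^3 + 16μ^2 + 85μ + 150 = (μ + 5)^2(μ + 6).
μ = -5 has algebraic multiplicity 2; rank(L + 5I) = 2, so geometric multiplicity = 1.
Geometric multiplicity < algebraic multiplicity, so L is not diagonalizable.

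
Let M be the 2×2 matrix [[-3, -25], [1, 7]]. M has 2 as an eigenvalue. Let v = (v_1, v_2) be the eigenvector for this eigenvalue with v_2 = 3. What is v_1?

M − 2I = [[-5, -25], [1, 5]].
Solving (M − 2I)v = 0 gives the eigenspace spanned by (-15, 3).
With v_2 = 3, v = (-15, 3), so v_1 = -15.

-15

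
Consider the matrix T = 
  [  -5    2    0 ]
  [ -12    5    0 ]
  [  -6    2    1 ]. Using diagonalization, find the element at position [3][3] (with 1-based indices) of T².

Characteristic polynomial: s^3 - s^2 - s + 1 = (s - 1)^2(s + 1), so the eigenvalues are -1, 1, 1.
s=-1: eigenvector (1, 2, 1).
s=1: eigenvector (1, 3, -2).
s=1: eigenvector (0, 0, 1).
P = [[1, 1, 0], [2, 3, 0], [1, -2, 1]], D = diag(-1, 1, 1), P⁻¹ = [[3, -1, 0], [-2, 1, 0], [-7, 3, 1]].
T² = P·diag(1, 1, 1)·P⁻¹ = [[1, 0, 0], [0, 1, 0], [0, 0, 1]].
The requested entry is 1.

1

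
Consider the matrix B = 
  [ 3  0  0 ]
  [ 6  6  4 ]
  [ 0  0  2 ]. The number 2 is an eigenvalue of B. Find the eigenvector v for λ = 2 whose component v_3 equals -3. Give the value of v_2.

B − 2I = [[1, 0, 0], [6, 4, 4], [0, 0, 0]].
Solving (B − 2I)v = 0 gives the eigenspace spanned by (0, 3, -3).
With v_3 = -3, v = (0, 3, -3), so v_2 = 3.

3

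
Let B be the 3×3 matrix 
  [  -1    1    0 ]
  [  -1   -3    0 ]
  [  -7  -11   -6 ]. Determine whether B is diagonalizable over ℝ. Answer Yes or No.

Characteristic polynomial: p(t) = t^3 + 10t^2 + 28t + 24 = (t + 2)^2(t + 6).
t = -2 has algebraic multiplicity 2; rank(B + 2I) = 2, so geometric multiplicity = 1.
Geometric multiplicity < algebraic multiplicity, so B is not diagonalizable.

No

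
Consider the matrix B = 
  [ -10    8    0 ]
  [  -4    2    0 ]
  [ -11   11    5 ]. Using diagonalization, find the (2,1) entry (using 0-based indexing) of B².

-11

Characteristic polynomial: t^3 + 3t^2 - 28t - 60 = (t - 5)(t + 2)(t + 6), so the eigenvalues are -6, -2, 5.
t=5: eigenvector (0, 0, 1).
t=-6: eigenvector (-2, -1, -1).
t=-2: eigenvector (1, 1, 0).
P = [[0, -2, 1], [0, -1, 1], [1, -1, 0]], D = diag(5, -6, -2), P⁻¹ = [[-1, 1, 1], [-1, 1, 0], [-1, 2, 0]].
B² = P·diag(25, 36, 4)·P⁻¹ = [[68, -64, 0], [32, -28, 0], [11, -11, 25]].
The requested entry is -11.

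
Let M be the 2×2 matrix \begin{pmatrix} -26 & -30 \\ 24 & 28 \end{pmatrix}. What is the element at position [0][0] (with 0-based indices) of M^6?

Characteristic polynomial: t^2 - 2t - 8 = (t - 4)(t + 2), so the eigenvalues are -2, 4.
t=4: eigenvector (-1, 1).
t=-2: eigenvector (-5, 4).
P = [[-1, -5], [1, 4]], D = diag(4, -2), P⁻¹ = [[4, 5], [-1, -1]].
M⁶ = P·diag(4096, 64)·P⁻¹ = [[-16064, -20160], [16128, 20224]].
The requested entry is -16064.

-16064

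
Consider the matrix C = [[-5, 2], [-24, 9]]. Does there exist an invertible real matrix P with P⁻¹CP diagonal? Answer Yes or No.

Characteristic polynomial: p(t) = t^2 - 4t + 3 = (t - 3)(t - 1).
All 2 eigenvalues are distinct, so C is diagonalizable.

Yes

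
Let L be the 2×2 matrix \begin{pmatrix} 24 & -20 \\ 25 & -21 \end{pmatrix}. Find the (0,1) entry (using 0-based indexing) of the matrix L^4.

Characteristic polynomial: μ^2 - 3μ - 4 = (μ - 4)(μ + 1), so the eigenvalues are -1, 4.
μ=-1: eigenvector (4, 5).
μ=4: eigenvector (1, 1).
P = [[4, 1], [5, 1]], D = diag(-1, 4), P⁻¹ = [[-1, 1], [5, -4]].
L⁴ = P·diag(1, 256)·P⁻¹ = [[1276, -1020], [1275, -1019]].
The requested entry is -1020.

-1020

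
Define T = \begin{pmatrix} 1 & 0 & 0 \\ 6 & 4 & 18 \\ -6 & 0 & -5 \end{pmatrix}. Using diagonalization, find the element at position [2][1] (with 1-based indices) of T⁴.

-1758

Characteristic polynomial: λ^3 - 21λ + 20 = (λ - 4)(λ - 1)(λ + 5), so the eigenvalues are -5, 1, 4.
λ=1: eigenvector (1, 4, -1).
λ=4: eigenvector (0, 1, 0).
λ=-5: eigenvector (0, -2, 1).
P = [[1, 0, 0], [4, 1, -2], [-1, 0, 1]], D = diag(1, 4, -5), P⁻¹ = [[1, 0, 0], [-2, 1, 2], [1, 0, 1]].
T⁴ = P·diag(1, 256, 625)·P⁻¹ = [[1, 0, 0], [-1758, 256, -738], [624, 0, 625]].
The requested entry is -1758.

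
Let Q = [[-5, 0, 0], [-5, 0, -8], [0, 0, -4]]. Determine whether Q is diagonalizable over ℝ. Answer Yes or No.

Yes

Characteristic polynomial: p(s) = s^3 + 9s^2 + 20s = s(s + 4)(s + 5).
All 3 eigenvalues are distinct, so Q is diagonalizable.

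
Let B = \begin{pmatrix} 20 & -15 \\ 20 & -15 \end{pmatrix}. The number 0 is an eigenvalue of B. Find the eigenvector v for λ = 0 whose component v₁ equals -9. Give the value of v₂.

B = [[20, -15], [20, -15]].
Solving (B)v = 0 gives the eigenspace spanned by (-9, -12).
With v₁ = -9, v = (-9, -12), so v₂ = -12.

-12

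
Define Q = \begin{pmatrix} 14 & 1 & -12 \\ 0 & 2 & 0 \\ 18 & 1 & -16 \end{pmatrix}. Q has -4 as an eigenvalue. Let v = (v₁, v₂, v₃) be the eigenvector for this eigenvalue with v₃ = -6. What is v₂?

Q + 4I = [[18, 1, -12], [0, 6, 0], [18, 1, -12]].
Solving (Q + 4I)v = 0 gives the eigenspace spanned by (-4, 0, -6).
With v₃ = -6, v = (-4, 0, -6), so v₂ = 0.

0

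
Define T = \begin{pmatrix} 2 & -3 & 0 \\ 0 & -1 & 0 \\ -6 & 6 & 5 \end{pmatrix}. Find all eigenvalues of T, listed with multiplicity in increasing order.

-1, 2, 5

Characteristic polynomial: p(s) = s^3 - 6s^2 + 3s + 10 = (s - 5)(s - 2)(s + 1).
Roots (with multiplicity): -1, 2, 5.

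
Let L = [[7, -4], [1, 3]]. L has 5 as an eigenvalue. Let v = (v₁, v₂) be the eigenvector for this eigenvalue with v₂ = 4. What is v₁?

L − 5I = [[2, -4], [1, -2]].
Solving (L − 5I)v = 0 gives the eigenspace spanned by (8, 4).
With v₂ = 4, v = (8, 4), so v₁ = 8.

8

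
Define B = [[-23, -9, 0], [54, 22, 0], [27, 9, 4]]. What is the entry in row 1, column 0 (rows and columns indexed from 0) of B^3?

1134

Characteristic polynomial: μ^3 - 3μ^2 - 24μ + 80 = (μ - 4)^2(μ + 5), so the eigenvalues are -5, 4, 4.
μ=4: eigenvector (-1, 3, 1).
μ=-5: eigenvector (1, -2, -1).
μ=4: eigenvector (-2, 6, 3).
P = [[-1, 1, -2], [3, -2, 6], [1, -1, 3]], D = diag(4, -5, 4), P⁻¹ = [[0, 1, -2], [3, 1, 0], [1, 0, 1]].
B³ = P·diag(64, -125, 64)·P⁻¹ = [[-503, -189, 0], [1134, 442, 0], [567, 189, 64]].
The requested entry is 1134.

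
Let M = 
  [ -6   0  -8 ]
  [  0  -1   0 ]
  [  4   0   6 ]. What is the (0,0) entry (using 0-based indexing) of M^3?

Characteristic polynomial: s^3 + s^2 - 4s - 4 = (s - 2)(s + 1)(s + 2), so the eigenvalues are -2, -1, 2.
s=-2: eigenvector (2, 0, -1).
s=-1: eigenvector (0, 1, 0).
s=2: eigenvector (-1, 0, 1).
P = [[2, 0, -1], [0, 1, 0], [-1, 0, 1]], D = diag(-2, -1, 2), P⁻¹ = [[1, 0, 1], [0, 1, 0], [1, 0, 2]].
M³ = P·diag(-8, -1, 8)·P⁻¹ = [[-24, 0, -32], [0, -1, 0], [16, 0, 24]].
The requested entry is -24.

-24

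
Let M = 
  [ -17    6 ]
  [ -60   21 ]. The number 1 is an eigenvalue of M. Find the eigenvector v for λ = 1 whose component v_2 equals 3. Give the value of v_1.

M − 1I = [[-18, 6], [-60, 20]].
Solving (M − 1I)v = 0 gives the eigenspace spanned by (1, 3).
With v_2 = 3, v = (1, 3), so v_1 = 1.

1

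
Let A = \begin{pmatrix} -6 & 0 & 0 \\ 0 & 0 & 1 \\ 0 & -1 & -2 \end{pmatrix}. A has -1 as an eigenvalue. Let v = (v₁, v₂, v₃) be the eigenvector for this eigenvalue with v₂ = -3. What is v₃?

3

A + 1I = [[-5, 0, 0], [0, 1, 1], [0, -1, -1]].
Solving (A + 1I)v = 0 gives the eigenspace spanned by (0, -3, 3).
With v₂ = -3, v = (0, -3, 3), so v₃ = 3.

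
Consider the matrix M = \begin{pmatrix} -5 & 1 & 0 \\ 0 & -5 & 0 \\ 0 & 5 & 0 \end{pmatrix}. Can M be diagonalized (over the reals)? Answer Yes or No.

No

Characteristic polynomial: p(s) = s^3 + 10s^2 + 25s = s(s + 5)^2.
s = -5 has algebraic multiplicity 2; rank(M + 5I) = 2, so geometric multiplicity = 1.
Geometric multiplicity < algebraic multiplicity, so M is not diagonalizable.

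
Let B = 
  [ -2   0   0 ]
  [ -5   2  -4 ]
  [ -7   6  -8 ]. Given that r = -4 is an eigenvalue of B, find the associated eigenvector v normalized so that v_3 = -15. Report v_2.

-10

B + 4I = [[2, 0, 0], [-5, 6, -4], [-7, 6, -4]].
Solving (B + 4I)v = 0 gives the eigenspace spanned by (0, -10, -15).
With v_3 = -15, v = (0, -10, -15), so v_2 = -10.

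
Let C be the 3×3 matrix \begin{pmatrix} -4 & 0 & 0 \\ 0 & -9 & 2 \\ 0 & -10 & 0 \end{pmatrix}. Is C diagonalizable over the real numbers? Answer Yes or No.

Yes

Characteristic polynomial: p(r) = r^3 + 13r^2 + 56r + 80 = (r + 4)^2(r + 5).
r = -4 has algebraic multiplicity 2; rank(C + 4I) = 1, so geometric multiplicity = 2.
Every eigenvalue has geometric = algebraic multiplicity, so C is diagonalizable.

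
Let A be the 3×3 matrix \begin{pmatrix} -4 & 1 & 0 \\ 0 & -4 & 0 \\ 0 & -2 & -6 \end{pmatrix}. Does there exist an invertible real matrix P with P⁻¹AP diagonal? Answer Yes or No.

Characteristic polynomial: p(t) = t^3 + 14t^2 + 64t + 96 = (t + 4)^2(t + 6).
t = -4 has algebraic multiplicity 2; rank(A + 4I) = 2, so geometric multiplicity = 1.
Geometric multiplicity < algebraic multiplicity, so A is not diagonalizable.

No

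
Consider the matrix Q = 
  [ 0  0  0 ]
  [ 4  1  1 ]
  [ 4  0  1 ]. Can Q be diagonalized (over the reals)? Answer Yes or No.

Characteristic polynomial: p(r) = r^3 - 2r^2 + r = r(r - 1)^2.
r = 1 has algebraic multiplicity 2; rank(Q − 1I) = 2, so geometric multiplicity = 1.
Geometric multiplicity < algebraic multiplicity, so Q is not diagonalizable.

No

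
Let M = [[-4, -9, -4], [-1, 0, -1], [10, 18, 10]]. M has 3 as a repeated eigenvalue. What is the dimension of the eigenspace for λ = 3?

M − 3I = [[-7, -9, -4], [-1, -3, -1], [10, 18, 7]].
This matrix has rank 2, so its null space has dimension 3 − 2 = 1.

1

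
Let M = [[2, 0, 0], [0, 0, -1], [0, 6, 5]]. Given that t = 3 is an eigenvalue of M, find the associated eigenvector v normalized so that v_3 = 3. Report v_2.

-1

M − 3I = [[-1, 0, 0], [0, -3, -1], [0, 6, 2]].
Solving (M − 3I)v = 0 gives the eigenspace spanned by (0, -1, 3).
With v_3 = 3, v = (0, -1, 3), so v_2 = -1.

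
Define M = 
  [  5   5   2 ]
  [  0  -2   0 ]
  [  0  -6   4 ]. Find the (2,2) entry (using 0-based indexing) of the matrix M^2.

Characteristic polynomial: t^3 - 7t^2 + 2t + 40 = (t - 5)(t - 4)(t + 2), so the eigenvalues are -2, 4, 5.
t=5: eigenvector (1, 0, 0).
t=-2: eigenvector (-1, 1, 1).
t=4: eigenvector (-2, 0, 1).
P = [[1, -1, -2], [0, 1, 0], [0, 1, 1]], D = diag(5, -2, 4), P⁻¹ = [[1, -1, 2], [0, 1, 0], [0, -1, 1]].
M² = P·diag(25, 4, 16)·P⁻¹ = [[25, 3, 18], [0, 4, 0], [0, -12, 16]].
The requested entry is 16.

16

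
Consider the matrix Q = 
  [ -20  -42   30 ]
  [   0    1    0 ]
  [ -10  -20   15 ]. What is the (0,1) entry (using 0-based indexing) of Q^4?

4998

Characteristic polynomial: μ^3 + 4μ^2 - 5μ = μ(μ - 1)(μ + 5), so the eigenvalues are -5, 0, 1.
μ=1: eigenvector (-2, 1, 0).
μ=0: eigenvector (-3, 0, -2).
μ=-5: eigenvector (2, 0, 1).
P = [[-2, -3, 2], [1, 0, 0], [0, -2, 1]], D = diag(1, 0, -5), P⁻¹ = [[0, 1, 0], [1, 2, -2], [2, 4, -3]].
Q⁴ = P·diag(1, 0, 625)·P⁻¹ = [[2500, 4998, -3750], [0, 1, 0], [1250, 2500, -1875]].
The requested entry is 4998.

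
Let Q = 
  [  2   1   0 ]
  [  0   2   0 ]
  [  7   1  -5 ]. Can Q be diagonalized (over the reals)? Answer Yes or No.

No

Characteristic polynomial: p(s) = s^3 + s^2 - 16s + 20 = (s - 2)^2(s + 5).
s = 2 has algebraic multiplicity 2; rank(Q − 2I) = 2, so geometric multiplicity = 1.
Geometric multiplicity < algebraic multiplicity, so Q is not diagonalizable.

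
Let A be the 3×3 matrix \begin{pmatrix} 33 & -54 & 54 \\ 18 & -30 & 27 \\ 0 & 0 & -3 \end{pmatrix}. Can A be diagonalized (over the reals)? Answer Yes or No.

Characteristic polynomial: p(r) = r^3 - 27r - 54 = (r - 6)(r + 3)^2.
r = -3 has algebraic multiplicity 2; rank(A + 3I) = 1, so geometric multiplicity = 2.
Every eigenvalue has geometric = algebraic multiplicity, so A is diagonalizable.

Yes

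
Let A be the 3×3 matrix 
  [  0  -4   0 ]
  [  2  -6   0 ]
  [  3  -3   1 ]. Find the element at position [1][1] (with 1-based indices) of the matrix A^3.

Characteristic polynomial: λ^3 + 5λ^2 + 2λ - 8 = (λ - 1)(λ + 2)(λ + 4), so the eigenvalues are -4, -2, 1.
λ=-4: eigenvector (1, 1, 0).
λ=-2: eigenvector (-2, -1, 1).
λ=1: eigenvector (0, 0, 1).
P = [[1, -2, 0], [1, -1, 0], [0, 1, 1]], D = diag(-4, -2, 1), P⁻¹ = [[-1, 2, 0], [-1, 1, 0], [1, -1, 1]].
A³ = P·diag(-64, -8, 1)·P⁻¹ = [[48, -112, 0], [56, -120, 0], [9, -9, 1]].
The requested entry is 48.

48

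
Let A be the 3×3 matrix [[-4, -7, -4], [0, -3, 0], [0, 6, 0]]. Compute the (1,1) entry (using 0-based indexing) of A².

Characteristic polynomial: s^3 + 7s^2 + 12s = s(s + 3)(s + 4), so the eigenvalues are -4, -3, 0.
s=0: eigenvector (-1, 0, 1).
s=-3: eigenvector (1, 1, -2).
s=-4: eigenvector (1, 0, 0).
P = [[-1, 1, 1], [0, 1, 0], [1, -2, 0]], D = diag(0, -3, -4), P⁻¹ = [[0, 2, 1], [0, 1, 0], [1, 1, 1]].
A² = P·diag(0, 9, 16)·P⁻¹ = [[16, 25, 16], [0, 9, 0], [0, -18, 0]].
The requested entry is 9.

9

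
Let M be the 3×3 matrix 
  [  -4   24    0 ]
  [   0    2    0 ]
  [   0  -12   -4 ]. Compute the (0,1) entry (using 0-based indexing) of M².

-48

Characteristic polynomial: s^3 + 6s^2 - 32 = (s - 2)(s + 4)^2, so the eigenvalues are -4, -4, 2.
s=-4: eigenvector (1, 0, 0).
s=2: eigenvector (4, 1, -2).
s=-4: eigenvector (-2, 0, 1).
P = [[1, 4, -2], [0, 1, 0], [0, -2, 1]], D = diag(-4, 2, -4), P⁻¹ = [[1, 0, 2], [0, 1, 0], [0, 2, 1]].
M² = P·diag(16, 4, 16)·P⁻¹ = [[16, -48, 0], [0, 4, 0], [0, 24, 16]].
The requested entry is -48.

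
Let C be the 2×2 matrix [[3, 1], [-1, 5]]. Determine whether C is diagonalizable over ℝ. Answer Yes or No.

Characteristic polynomial: p(λ) = λ^2 - 8λ + 16 = (λ - 4)^2.
λ = 4 has algebraic multiplicity 2; rank(C − 4I) = 1, so geometric multiplicity = 1.
Geometric multiplicity < algebraic multiplicity, so C is not diagonalizable.

No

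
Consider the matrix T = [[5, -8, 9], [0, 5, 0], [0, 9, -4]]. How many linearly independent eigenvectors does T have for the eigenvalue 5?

T − 5I = [[0, -8, 9], [0, 0, 0], [0, 9, -9]].
This matrix has rank 2, so its null space has dimension 3 − 2 = 1.

1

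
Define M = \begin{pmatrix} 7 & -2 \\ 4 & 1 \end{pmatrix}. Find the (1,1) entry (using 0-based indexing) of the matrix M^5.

Characteristic polynomial: r^2 - 8r + 15 = (r - 5)(r - 3), so the eigenvalues are 3, 5.
r=3: eigenvector (1, 2).
r=5: eigenvector (-1, -1).
P = [[1, -1], [2, -1]], D = diag(3, 5), P⁻¹ = [[-1, 1], [-2, 1]].
M⁵ = P·diag(243, 3125)·P⁻¹ = [[6007, -2882], [5764, -2639]].
The requested entry is -2639.

-2639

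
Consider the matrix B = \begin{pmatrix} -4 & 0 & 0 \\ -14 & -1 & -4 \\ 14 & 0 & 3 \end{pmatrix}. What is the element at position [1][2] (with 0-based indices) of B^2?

-8

Characteristic polynomial: λ^3 + 2λ^2 - 11λ - 12 = (λ - 3)(λ + 1)(λ + 4), so the eigenvalues are -4, -1, 3.
λ=-4: eigenvector (1, 2, -2).
λ=-1: eigenvector (0, 1, 0).
λ=3: eigenvector (0, -1, 1).
P = [[1, 0, 0], [2, 1, -1], [-2, 0, 1]], D = diag(-4, -1, 3), P⁻¹ = [[1, 0, 0], [0, 1, 1], [2, 0, 1]].
B² = P·diag(16, 1, 9)·P⁻¹ = [[16, 0, 0], [14, 1, -8], [-14, 0, 9]].
The requested entry is -8.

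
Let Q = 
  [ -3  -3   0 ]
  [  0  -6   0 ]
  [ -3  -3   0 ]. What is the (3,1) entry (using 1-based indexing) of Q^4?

Characteristic polynomial: t^3 + 9t^2 + 18t = t(t + 3)(t + 6), so the eigenvalues are -6, -3, 0.
t=-3: eigenvector (1, 0, 1).
t=0: eigenvector (0, 0, 1).
t=-6: eigenvector (1, 1, 1).
P = [[1, 0, 1], [0, 0, 1], [1, 1, 1]], D = diag(-3, 0, -6), P⁻¹ = [[1, -1, 0], [-1, 0, 1], [0, 1, 0]].
Q⁴ = P·diag(81, 0, 1296)·P⁻¹ = [[81, 1215, 0], [0, 1296, 0], [81, 1215, 0]].
The requested entry is 81.

81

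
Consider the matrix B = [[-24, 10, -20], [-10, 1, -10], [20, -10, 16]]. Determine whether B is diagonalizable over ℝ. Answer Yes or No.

Characteristic polynomial: p(s) = s^3 + 7s^2 + 8s - 16 = (s - 1)(s + 4)^2.
s = -4 has algebraic multiplicity 2; rank(B + 4I) = 1, so geometric multiplicity = 2.
Every eigenvalue has geometric = algebraic multiplicity, so B is diagonalizable.

Yes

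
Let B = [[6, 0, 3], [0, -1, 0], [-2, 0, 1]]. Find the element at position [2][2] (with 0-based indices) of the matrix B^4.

-269

Characteristic polynomial: λ^3 - 6λ^2 + 5λ + 12 = (λ - 4)(λ - 3)(λ + 1), so the eigenvalues are -1, 3, 4.
λ=4: eigenvector (3, 0, -2).
λ=-1: eigenvector (0, 1, 0).
λ=3: eigenvector (-1, 0, 1).
P = [[3, 0, -1], [0, 1, 0], [-2, 0, 1]], D = diag(4, -1, 3), P⁻¹ = [[1, 0, 1], [0, 1, 0], [2, 0, 3]].
B⁴ = P·diag(256, 1, 81)·P⁻¹ = [[606, 0, 525], [0, 1, 0], [-350, 0, -269]].
The requested entry is -269.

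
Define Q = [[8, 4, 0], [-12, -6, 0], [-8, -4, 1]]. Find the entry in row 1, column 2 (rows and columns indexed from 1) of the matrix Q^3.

16

Characteristic polynomial: t^3 - 3t^2 + 2t = t(t - 2)(t - 1), so the eigenvalues are 0, 1, 2.
t=0: eigenvector (1, -2, 0).
t=2: eigenvector (2, -3, -4).
t=1: eigenvector (0, 0, 1).
P = [[1, 2, 0], [-2, -3, 0], [0, -4, 1]], D = diag(0, 2, 1), P⁻¹ = [[-3, -2, 0], [2, 1, 0], [8, 4, 1]].
Q³ = P·diag(0, 8, 1)·P⁻¹ = [[32, 16, 0], [-48, -24, 0], [-56, -28, 1]].
The requested entry is 16.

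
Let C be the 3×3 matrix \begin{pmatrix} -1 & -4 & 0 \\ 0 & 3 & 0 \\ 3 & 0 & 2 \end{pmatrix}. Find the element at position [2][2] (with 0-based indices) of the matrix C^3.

8

Characteristic polynomial: t^3 - 4t^2 + t + 6 = (t - 3)(t - 2)(t + 1), so the eigenvalues are -1, 2, 3.
t=-1: eigenvector (1, 0, -1).
t=2: eigenvector (0, 0, 1).
t=3: eigenvector (-1, 1, -3).
P = [[1, 0, -1], [0, 0, 1], [-1, 1, -3]], D = diag(-1, 2, 3), P⁻¹ = [[1, 1, 0], [1, 4, 1], [0, 1, 0]].
C³ = P·diag(-1, 8, 27)·P⁻¹ = [[-1, -28, 0], [0, 27, 0], [9, -48, 8]].
The requested entry is 8.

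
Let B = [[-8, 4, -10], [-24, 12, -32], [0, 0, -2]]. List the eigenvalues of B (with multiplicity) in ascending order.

-2, 0, 4

Characteristic polynomial: p(λ) = λ^3 - 2λ^2 - 8λ = λ(λ - 4)(λ + 2).
Roots (with multiplicity): -2, 0, 4.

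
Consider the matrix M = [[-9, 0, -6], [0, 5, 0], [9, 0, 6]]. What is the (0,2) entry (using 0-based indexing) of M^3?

Characteristic polynomial: r^3 - 2r^2 - 15r = r(r - 5)(r + 3), so the eigenvalues are -3, 0, 5.
r=-3: eigenvector (-1, 0, 1).
r=5: eigenvector (0, 1, 0).
r=0: eigenvector (2, 0, -3).
P = [[-1, 0, 2], [0, 1, 0], [1, 0, -3]], D = diag(-3, 5, 0), P⁻¹ = [[-3, 0, -2], [0, 1, 0], [-1, 0, -1]].
M³ = P·diag(-27, 125, 0)·P⁻¹ = [[-81, 0, -54], [0, 125, 0], [81, 0, 54]].
The requested entry is -54.

-54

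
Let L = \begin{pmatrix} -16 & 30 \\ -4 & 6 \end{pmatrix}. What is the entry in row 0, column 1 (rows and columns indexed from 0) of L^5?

101280

Characteristic polynomial: λ^2 + 10λ + 24 = (λ + 4)(λ + 6), so the eigenvalues are -6, -4.
λ=-4: eigenvector (-5, -2).
λ=-6: eigenvector (3, 1).
P = [[-5, 3], [-2, 1]], D = diag(-4, -6), P⁻¹ = [[1, -3], [2, -5]].
L⁵ = P·diag(-1024, -7776)·P⁻¹ = [[-41536, 101280], [-13504, 32736]].
The requested entry is 101280.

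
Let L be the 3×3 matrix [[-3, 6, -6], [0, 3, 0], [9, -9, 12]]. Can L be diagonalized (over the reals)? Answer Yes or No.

Characteristic polynomial: p(s) = s^3 - 12s^2 + 45s - 54 = (s - 6)(s - 3)^2.
s = 3 has algebraic multiplicity 2; rank(L − 3I) = 1, so geometric multiplicity = 2.
Every eigenvalue has geometric = algebraic multiplicity, so L is diagonalizable.

Yes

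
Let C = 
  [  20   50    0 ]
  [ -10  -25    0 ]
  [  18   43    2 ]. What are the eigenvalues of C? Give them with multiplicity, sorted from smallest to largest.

Characteristic polynomial: p(s) = s^3 + 3s^2 - 10s = s(s - 2)(s + 5).
Roots (with multiplicity): -5, 0, 2.

-5, 0, 2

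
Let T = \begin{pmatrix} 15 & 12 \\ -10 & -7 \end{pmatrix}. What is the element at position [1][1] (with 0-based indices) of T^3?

Characteristic polynomial: r^2 - 8r + 15 = (r - 5)(r - 3), so the eigenvalues are 3, 5.
r=5: eigenvector (6, -5).
r=3: eigenvector (-1, 1).
P = [[6, -1], [-5, 1]], D = diag(5, 3), P⁻¹ = [[1, 1], [5, 6]].
T³ = P·diag(125, 27)·P⁻¹ = [[615, 588], [-490, -463]].
The requested entry is -463.

-463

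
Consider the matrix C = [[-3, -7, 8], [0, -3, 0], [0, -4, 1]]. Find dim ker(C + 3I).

1

C + 3I = [[0, -7, 8], [0, 0, 0], [0, -4, 4]].
This matrix has rank 2, so its null space has dimension 3 − 2 = 1.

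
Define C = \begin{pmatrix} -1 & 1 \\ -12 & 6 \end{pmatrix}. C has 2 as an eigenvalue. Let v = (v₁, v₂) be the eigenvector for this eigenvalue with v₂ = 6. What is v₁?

C − 2I = [[-3, 1], [-12, 4]].
Solving (C − 2I)v = 0 gives the eigenspace spanned by (2, 6).
With v₂ = 6, v = (2, 6), so v₁ = 2.

2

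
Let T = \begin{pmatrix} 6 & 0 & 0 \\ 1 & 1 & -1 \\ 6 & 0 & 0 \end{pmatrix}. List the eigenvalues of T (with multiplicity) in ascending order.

0, 1, 6

Characteristic polynomial: p(r) = r^3 - 7r^2 + 6r = r(r - 6)(r - 1).
Roots (with multiplicity): 0, 1, 6.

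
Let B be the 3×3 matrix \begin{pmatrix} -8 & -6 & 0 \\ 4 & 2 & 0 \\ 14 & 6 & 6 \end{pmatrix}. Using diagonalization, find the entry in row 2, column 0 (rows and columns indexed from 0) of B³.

Characteristic polynomial: λ^3 - 28λ - 48 = (λ - 6)(λ + 2)(λ + 4), so the eigenvalues are -4, -2, 6.
λ=-4: eigenvector (3, -2, -3).
λ=6: eigenvector (0, 0, 1).
λ=-2: eigenvector (-1, 1, 1).
P = [[3, 0, -1], [-2, 0, 1], [-3, 1, 1]], D = diag(-4, 6, -2), P⁻¹ = [[1, 1, 0], [1, 0, 1], [2, 3, 0]].
B³ = P·diag(-64, 216, -8)·P⁻¹ = [[-176, -168, 0], [112, 104, 0], [392, 168, 216]].
The requested entry is 392.

392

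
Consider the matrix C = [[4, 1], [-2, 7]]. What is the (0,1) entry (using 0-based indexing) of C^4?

671

Characteristic polynomial: s^2 - 11s + 30 = (s - 6)(s - 5), so the eigenvalues are 5, 6.
s=5: eigenvector (1, 1).
s=6: eigenvector (1, 2).
P = [[1, 1], [1, 2]], D = diag(5, 6), P⁻¹ = [[2, -1], [-1, 1]].
C⁴ = P·diag(625, 1296)·P⁻¹ = [[-46, 671], [-1342, 1967]].
The requested entry is 671.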